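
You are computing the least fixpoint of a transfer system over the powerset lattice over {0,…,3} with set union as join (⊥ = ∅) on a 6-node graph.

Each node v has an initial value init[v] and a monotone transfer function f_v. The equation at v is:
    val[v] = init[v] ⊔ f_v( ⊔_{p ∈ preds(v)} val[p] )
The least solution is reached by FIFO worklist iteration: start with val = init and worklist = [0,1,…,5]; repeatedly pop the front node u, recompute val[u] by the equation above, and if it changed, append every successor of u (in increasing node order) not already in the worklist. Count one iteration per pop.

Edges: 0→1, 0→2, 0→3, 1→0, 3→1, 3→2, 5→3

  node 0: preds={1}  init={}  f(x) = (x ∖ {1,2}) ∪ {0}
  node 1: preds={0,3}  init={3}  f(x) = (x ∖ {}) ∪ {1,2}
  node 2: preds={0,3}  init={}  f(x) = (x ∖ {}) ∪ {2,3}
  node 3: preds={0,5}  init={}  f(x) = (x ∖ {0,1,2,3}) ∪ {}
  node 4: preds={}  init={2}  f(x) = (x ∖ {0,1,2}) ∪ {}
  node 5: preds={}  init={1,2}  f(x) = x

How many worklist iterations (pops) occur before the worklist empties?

7

Trace (7 dequeues):
  [1] u=0 | in {3} | out {0,3} | prev {} | push {}
  [2] u=1 | in {0,3} | out {0,1,2,3} | prev {3} | push {0}
  [3] u=2 | in {0,3} | out {0,2,3} | prev {} | push {}
  [4] u=3 | in {0,1,2,3} | out {} | ==
  [5] u=4 | in {} | out {2} | ==
  [6] u=5 | in {} | out {1,2} | ==
  [7] u=0 | in {0,1,2,3} | out {0,3} | ==

Converged values:
  [0] {0,3}
  [1] {0,1,2,3}
  [2] {0,2,3}
  [3] {}
  [4] {2}
  [5] {1,2}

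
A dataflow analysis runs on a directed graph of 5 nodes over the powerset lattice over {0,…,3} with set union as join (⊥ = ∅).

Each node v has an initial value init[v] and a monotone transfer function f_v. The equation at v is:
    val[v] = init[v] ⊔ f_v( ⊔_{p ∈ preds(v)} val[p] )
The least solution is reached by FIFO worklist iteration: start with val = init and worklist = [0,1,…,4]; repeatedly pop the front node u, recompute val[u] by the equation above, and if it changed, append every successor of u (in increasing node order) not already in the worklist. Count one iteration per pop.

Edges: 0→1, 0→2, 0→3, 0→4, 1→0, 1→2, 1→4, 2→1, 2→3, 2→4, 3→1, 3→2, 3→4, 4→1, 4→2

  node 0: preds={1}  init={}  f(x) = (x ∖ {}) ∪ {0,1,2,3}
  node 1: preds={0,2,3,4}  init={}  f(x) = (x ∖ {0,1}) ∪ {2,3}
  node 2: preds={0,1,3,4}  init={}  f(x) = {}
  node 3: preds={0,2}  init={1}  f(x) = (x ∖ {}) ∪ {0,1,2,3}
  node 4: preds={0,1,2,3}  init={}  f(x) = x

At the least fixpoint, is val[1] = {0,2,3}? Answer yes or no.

no

Worklist (8 pops):
  #1 pop 0: in={} → {0,1,2,3} (was {}); enqueue []
  #2 pop 1: in={0,1,2,3} → {2,3} (was {}); enqueue [0]
  #3 pop 2: in={0,1,2,3} → {} (no change)
  #4 pop 3: in={0,1,2,3} → {0,1,2,3} (was {1}); enqueue [1,2]
  #5 pop 4: in={0,1,2,3} → {0,1,2,3} (was {}); enqueue []
  #6 pop 0: in={2,3} → {0,1,2,3} (no change)
  #7 pop 1: in={0,1,2,3} → {2,3} (no change)
  #8 pop 2: in={0,1,2,3} → {} (no change)

Fixpoint:
  val[0] = {0,1,2,3}
  val[1] = {2,3}
  val[2] = {}
  val[3] = {0,1,2,3}
  val[4] = {0,1,2,3}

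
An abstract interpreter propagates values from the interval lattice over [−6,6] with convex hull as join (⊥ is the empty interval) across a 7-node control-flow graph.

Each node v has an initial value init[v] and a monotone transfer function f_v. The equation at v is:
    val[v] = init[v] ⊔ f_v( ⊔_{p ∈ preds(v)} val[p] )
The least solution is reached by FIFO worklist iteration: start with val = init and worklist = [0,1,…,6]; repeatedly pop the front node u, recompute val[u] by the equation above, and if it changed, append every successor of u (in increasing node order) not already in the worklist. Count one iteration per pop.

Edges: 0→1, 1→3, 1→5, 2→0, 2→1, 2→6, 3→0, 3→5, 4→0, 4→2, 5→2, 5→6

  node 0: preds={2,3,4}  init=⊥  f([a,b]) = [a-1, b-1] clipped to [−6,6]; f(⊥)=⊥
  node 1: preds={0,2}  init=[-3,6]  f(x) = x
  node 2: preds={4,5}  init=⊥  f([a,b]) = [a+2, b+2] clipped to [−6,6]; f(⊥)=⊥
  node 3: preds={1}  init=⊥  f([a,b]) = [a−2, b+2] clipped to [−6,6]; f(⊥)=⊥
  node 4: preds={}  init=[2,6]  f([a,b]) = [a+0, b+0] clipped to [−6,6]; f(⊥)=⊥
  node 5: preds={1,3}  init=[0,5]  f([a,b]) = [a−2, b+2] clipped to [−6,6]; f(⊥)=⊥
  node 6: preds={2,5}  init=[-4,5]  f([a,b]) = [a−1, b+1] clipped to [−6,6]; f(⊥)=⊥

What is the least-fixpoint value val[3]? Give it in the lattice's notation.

[-6,6]

Iteration log — 15 steps:
  step 1. node 0  ⊔preds=[2,6]  new=[1,5]  old=⊥  +wl: 
  step 2. node 1  ⊔preds=[1,5]  new=[-3,6]  stable
  step 3. node 2  ⊔preds=[0,6]  new=[2,6]  old=⊥  +wl: 0,1
  step 4. node 3  ⊔preds=[-3,6]  new=[-5,6]  old=⊥  +wl: 
  step 5. node 4  ⊔preds=⊥  new=[2,6]  stable
  step 6. node 5  ⊔preds=[-5,6]  new=[-6,6]  old=[0,5]  +wl: 2
  step 7. node 6  ⊔preds=[-6,6]  new=[-6,6]  old=[-4,5]  +wl: 
  step 8. node 0  ⊔preds=[-5,6]  new=[-6,5]  old=[1,5]  +wl: 
  step 9. node 1  ⊔preds=[-6,6]  new=[-6,6]  old=[-3,6]  +wl: 3,5
  step 10. node 2  ⊔preds=[-6,6]  new=[-4,6]  old=[2,6]  +wl: 0,1,6
  step 11. node 3  ⊔preds=[-6,6]  new=[-6,6]  old=[-5,6]  +wl: 
  step 12. node 5  ⊔preds=[-6,6]  new=[-6,6]  stable
  step 13. node 0  ⊔preds=[-6,6]  new=[-6,5]  stable
  step 14. node 1  ⊔preds=[-6,6]  new=[-6,6]  stable
  step 15. node 6  ⊔preds=[-6,6]  new=[-6,6]  stable

Least fixpoint reached:
  node 0: [-6,5]
  node 1: [-6,6]
  node 2: [-4,6]
  node 3: [-6,6]
  node 4: [2,6]
  node 5: [-6,6]
  node 6: [-6,6]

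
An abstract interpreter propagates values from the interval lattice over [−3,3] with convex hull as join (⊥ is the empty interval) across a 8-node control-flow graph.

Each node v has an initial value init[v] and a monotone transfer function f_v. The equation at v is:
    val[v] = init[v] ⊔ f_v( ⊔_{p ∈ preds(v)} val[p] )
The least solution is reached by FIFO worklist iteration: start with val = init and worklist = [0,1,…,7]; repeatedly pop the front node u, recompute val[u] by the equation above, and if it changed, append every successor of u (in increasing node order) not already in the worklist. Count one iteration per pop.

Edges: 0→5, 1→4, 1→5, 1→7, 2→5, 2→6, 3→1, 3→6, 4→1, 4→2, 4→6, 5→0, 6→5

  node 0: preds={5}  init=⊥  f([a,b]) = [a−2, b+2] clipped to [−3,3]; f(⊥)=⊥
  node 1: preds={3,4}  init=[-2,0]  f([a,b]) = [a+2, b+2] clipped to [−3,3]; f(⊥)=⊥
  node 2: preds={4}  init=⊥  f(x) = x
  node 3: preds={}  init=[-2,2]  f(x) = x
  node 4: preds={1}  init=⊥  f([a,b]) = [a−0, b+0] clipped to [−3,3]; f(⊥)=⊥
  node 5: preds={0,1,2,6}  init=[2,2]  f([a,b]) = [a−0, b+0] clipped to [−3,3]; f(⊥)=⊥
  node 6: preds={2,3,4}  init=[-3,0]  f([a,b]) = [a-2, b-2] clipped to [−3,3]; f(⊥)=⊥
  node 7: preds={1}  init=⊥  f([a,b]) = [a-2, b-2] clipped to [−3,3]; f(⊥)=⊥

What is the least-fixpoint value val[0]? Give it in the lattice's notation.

[-3,3]

Iteration log — 13 steps:
  step 1. node 0  ⊔preds=[2,2]  new=[0,3]  old=⊥  +wl: 
  step 2. node 1  ⊔preds=[-2,2]  new=[-2,3]  old=[-2,0]  +wl: 
  step 3. node 2  ⊔preds=⊥  new=⊥  stable
  step 4. node 3  ⊔preds=⊥  new=[-2,2]  stable
  step 5. node 4  ⊔preds=[-2,3]  new=[-2,3]  old=⊥  +wl: 1,2
  step 6. node 5  ⊔preds=[-3,3]  new=[-3,3]  old=[2,2]  +wl: 0
  step 7. node 6  ⊔preds=[-2,3]  new=[-3,1]  old=[-3,0]  +wl: 5
  step 8. node 7  ⊔preds=[-2,3]  new=[-3,1]  old=⊥  +wl: 
  step 9. node 1  ⊔preds=[-2,3]  new=[-2,3]  stable
  step 10. node 2  ⊔preds=[-2,3]  new=[-2,3]  old=⊥  +wl: 6
  step 11. node 0  ⊔preds=[-3,3]  new=[-3,3]  old=[0,3]  +wl: 
  step 12. node 5  ⊔preds=[-3,3]  new=[-3,3]  stable
  step 13. node 6  ⊔preds=[-2,3]  new=[-3,1]  stable

Least fixpoint reached:
  node 0: [-3,3]
  node 1: [-2,3]
  node 2: [-2,3]
  node 3: [-2,2]
  node 4: [-2,3]
  node 5: [-3,3]
  node 6: [-3,1]
  node 7: [-3,1]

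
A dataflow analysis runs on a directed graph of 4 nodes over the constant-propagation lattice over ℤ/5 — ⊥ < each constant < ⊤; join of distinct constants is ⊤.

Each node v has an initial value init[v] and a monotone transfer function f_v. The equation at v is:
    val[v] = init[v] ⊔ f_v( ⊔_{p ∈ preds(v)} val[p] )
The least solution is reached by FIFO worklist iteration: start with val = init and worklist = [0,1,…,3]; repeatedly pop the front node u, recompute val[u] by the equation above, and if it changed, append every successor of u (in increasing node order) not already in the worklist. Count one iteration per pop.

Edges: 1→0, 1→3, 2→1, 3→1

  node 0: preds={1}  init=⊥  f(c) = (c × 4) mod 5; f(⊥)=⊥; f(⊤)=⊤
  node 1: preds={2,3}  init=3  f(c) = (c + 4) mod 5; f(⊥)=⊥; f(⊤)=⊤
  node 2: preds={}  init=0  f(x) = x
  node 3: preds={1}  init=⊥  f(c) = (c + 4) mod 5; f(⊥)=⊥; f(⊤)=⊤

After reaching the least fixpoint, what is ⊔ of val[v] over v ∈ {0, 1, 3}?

⊤

Trace (6 dequeues):
  [1] u=0 | in 3 | out 2 | prev ⊥ | push {}
  [2] u=1 | in 0 | out ⊤ | prev 3 | push {0}
  [3] u=2 | in ⊥ | out 0 | ==
  [4] u=3 | in ⊤ | out ⊤ | prev ⊥ | push {1}
  [5] u=0 | in ⊤ | out ⊤ | prev 2 | push {}
  [6] u=1 | in ⊤ | out ⊤ | ==

Converged values:
  [0] ⊤
  [1] ⊤
  [2] 0
  [3] ⊤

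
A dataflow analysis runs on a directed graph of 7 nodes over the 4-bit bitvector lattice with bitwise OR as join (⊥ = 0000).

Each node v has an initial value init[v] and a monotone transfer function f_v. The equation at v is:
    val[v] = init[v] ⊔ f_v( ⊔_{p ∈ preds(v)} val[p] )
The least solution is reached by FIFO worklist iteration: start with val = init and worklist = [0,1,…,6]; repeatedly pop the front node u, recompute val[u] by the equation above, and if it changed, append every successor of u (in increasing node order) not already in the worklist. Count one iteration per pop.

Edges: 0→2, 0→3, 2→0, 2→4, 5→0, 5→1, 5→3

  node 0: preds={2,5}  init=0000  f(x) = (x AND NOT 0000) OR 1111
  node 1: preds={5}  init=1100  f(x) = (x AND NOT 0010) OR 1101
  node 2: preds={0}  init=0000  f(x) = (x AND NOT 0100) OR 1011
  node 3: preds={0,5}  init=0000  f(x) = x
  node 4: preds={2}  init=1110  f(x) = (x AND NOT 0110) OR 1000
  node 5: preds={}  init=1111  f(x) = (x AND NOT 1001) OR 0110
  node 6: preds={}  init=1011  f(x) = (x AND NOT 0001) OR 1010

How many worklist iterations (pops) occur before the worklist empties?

Trace (8 dequeues):
  [1] u=0 | in 1111 | out 1111 | prev 0000 | push {}
  [2] u=1 | in 1111 | out 1101 | prev 1100 | push {}
  [3] u=2 | in 1111 | out 1011 | prev 0000 | push {0}
  [4] u=3 | in 1111 | out 1111 | prev 0000 | push {}
  [5] u=4 | in 1011 | out 1111 | prev 1110 | push {}
  [6] u=5 | in 0000 | out 1111 | ==
  [7] u=6 | in 0000 | out 1011 | ==
  [8] u=0 | in 1111 | out 1111 | ==

Converged values:
  [0] 1111
  [1] 1101
  [2] 1011
  [3] 1111
  [4] 1111
  [5] 1111
  [6] 1011

8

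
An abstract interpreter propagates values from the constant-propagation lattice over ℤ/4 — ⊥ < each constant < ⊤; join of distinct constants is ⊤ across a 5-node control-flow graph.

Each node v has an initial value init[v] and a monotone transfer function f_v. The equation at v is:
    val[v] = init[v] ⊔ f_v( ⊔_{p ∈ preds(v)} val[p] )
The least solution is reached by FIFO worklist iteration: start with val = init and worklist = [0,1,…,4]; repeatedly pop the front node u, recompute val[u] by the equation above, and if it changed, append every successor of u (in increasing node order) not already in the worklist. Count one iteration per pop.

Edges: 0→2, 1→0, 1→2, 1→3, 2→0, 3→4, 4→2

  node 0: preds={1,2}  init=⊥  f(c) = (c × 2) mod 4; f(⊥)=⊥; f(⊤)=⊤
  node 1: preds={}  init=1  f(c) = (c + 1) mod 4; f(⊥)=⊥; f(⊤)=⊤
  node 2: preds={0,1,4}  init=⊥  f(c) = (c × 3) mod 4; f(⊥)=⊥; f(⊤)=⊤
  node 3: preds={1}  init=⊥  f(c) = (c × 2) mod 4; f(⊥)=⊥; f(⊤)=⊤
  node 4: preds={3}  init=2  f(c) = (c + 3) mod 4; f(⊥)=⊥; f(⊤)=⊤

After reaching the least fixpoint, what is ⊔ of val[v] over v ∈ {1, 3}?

⊤

Trace (7 dequeues):
  [1] u=0 | in 1 | out 2 | prev ⊥ | push {}
  [2] u=1 | in ⊥ | out 1 | ==
  [3] u=2 | in ⊤ | out ⊤ | prev ⊥ | push {0}
  [4] u=3 | in 1 | out 2 | prev ⊥ | push {}
  [5] u=4 | in 2 | out ⊤ | prev 2 | push {2}
  [6] u=0 | in ⊤ | out ⊤ | prev 2 | push {}
  [7] u=2 | in ⊤ | out ⊤ | ==

Converged values:
  [0] ⊤
  [1] 1
  [2] ⊤
  [3] 2
  [4] ⊤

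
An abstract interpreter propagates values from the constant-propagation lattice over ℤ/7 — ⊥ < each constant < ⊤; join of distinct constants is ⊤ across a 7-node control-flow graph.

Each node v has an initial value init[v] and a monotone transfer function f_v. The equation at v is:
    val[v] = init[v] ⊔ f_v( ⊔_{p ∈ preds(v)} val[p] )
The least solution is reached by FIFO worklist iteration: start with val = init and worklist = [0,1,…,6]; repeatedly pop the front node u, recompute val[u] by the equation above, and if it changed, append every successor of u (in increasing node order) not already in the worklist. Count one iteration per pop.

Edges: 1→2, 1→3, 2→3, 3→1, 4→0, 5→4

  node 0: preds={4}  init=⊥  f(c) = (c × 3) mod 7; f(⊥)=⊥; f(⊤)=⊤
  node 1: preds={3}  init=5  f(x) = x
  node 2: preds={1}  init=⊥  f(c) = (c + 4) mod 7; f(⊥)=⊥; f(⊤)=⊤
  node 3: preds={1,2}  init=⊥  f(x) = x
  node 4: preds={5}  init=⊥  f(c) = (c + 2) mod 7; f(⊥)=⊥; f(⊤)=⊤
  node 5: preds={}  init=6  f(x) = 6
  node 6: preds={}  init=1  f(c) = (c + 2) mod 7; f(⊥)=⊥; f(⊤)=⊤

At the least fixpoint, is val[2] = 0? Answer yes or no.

Worklist (11 pops):
  #1 pop 0: in=⊥ → ⊥ (no change)
  #2 pop 1: in=⊥ → 5 (no change)
  #3 pop 2: in=5 → 2 (was ⊥); enqueue []
  #4 pop 3: in=⊤ → ⊤ (was ⊥); enqueue [1]
  #5 pop 4: in=6 → 1 (was ⊥); enqueue [0]
  #6 pop 5: in=⊥ → 6 (no change)
  #7 pop 6: in=⊥ → 1 (no change)
  #8 pop 1: in=⊤ → ⊤ (was 5); enqueue [2,3]
  #9 pop 0: in=1 → 3 (was ⊥); enqueue []
  #10 pop 2: in=⊤ → ⊤ (was 2); enqueue []
  #11 pop 3: in=⊤ → ⊤ (no change)

Fixpoint:
  val[0] = 3
  val[1] = ⊤
  val[2] = ⊤
  val[3] = ⊤
  val[4] = 1
  val[5] = 6
  val[6] = 1

no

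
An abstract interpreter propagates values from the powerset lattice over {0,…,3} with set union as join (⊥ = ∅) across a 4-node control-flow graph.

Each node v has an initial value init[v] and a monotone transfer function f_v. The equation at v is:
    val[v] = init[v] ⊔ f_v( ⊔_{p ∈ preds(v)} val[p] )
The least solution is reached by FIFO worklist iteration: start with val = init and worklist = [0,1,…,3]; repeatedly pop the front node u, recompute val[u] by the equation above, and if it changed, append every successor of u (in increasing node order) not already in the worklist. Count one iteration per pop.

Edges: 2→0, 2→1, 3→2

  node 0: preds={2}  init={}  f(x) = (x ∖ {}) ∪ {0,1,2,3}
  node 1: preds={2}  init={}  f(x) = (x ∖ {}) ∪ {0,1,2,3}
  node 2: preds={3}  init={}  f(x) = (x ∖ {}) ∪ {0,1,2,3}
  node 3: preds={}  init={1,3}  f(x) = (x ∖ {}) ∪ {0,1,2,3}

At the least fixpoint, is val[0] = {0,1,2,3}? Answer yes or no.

yes

Worklist (7 pops):
  #1 pop 0: in={} → {0,1,2,3} (was {}); enqueue []
  #2 pop 1: in={} → {0,1,2,3} (was {}); enqueue []
  #3 pop 2: in={1,3} → {0,1,2,3} (was {}); enqueue [0,1]
  #4 pop 3: in={} → {0,1,2,3} (was {1,3}); enqueue [2]
  #5 pop 0: in={0,1,2,3} → {0,1,2,3} (no change)
  #6 pop 1: in={0,1,2,3} → {0,1,2,3} (no change)
  #7 pop 2: in={0,1,2,3} → {0,1,2,3} (no change)

Fixpoint:
  val[0] = {0,1,2,3}
  val[1] = {0,1,2,3}
  val[2] = {0,1,2,3}
  val[3] = {0,1,2,3}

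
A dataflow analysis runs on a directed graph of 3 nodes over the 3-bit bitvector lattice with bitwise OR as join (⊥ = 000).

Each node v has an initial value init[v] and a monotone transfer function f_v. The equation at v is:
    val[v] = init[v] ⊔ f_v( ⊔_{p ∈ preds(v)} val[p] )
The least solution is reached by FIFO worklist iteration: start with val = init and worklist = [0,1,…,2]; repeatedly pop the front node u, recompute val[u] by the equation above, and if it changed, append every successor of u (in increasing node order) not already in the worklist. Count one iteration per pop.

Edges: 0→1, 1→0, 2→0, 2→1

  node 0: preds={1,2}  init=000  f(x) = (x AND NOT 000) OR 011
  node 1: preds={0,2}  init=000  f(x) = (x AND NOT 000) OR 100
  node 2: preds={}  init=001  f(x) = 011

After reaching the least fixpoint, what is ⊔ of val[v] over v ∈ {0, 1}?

Trace (5 dequeues):
  [1] u=0 | in 001 | out 011 | prev 000 | push {}
  [2] u=1 | in 011 | out 111 | prev 000 | push {0}
  [3] u=2 | in 000 | out 011 | prev 001 | push {1}
  [4] u=0 | in 111 | out 111 | prev 011 | push {}
  [5] u=1 | in 111 | out 111 | ==

Converged values:
  [0] 111
  [1] 111
  [2] 011

111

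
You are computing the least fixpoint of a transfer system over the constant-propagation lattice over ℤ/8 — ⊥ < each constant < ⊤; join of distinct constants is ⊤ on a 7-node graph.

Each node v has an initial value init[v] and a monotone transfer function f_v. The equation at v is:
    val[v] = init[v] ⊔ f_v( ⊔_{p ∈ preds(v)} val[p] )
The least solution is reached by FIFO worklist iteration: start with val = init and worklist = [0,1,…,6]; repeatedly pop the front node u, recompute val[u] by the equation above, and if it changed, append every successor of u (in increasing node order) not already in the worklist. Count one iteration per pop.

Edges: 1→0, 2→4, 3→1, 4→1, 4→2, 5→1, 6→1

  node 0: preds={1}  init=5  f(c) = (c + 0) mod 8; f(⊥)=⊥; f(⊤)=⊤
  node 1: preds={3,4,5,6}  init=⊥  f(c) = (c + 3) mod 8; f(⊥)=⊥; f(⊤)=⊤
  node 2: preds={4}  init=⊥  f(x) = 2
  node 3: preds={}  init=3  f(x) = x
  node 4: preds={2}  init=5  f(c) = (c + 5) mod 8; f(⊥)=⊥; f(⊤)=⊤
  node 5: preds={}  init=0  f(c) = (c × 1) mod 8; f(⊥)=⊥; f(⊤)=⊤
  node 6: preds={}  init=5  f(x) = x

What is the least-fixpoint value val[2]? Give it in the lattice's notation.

2

Iteration log — 10 steps:
  step 1. node 0  ⊔preds=⊥  new=5  stable
  step 2. node 1  ⊔preds=⊤  new=⊤  old=⊥  +wl: 0
  step 3. node 2  ⊔preds=5  new=2  old=⊥  +wl: 
  step 4. node 3  ⊔preds=⊥  new=3  stable
  step 5. node 4  ⊔preds=2  new=⊤  old=5  +wl: 1,2
  step 6. node 5  ⊔preds=⊥  new=0  stable
  step 7. node 6  ⊔preds=⊥  new=5  stable
  step 8. node 0  ⊔preds=⊤  new=⊤  old=5  +wl: 
  step 9. node 1  ⊔preds=⊤  new=⊤  stable
  step 10. node 2  ⊔preds=⊤  new=2  stable

Least fixpoint reached:
  node 0: ⊤
  node 1: ⊤
  node 2: 2
  node 3: 3
  node 4: ⊤
  node 5: 0
  node 6: 5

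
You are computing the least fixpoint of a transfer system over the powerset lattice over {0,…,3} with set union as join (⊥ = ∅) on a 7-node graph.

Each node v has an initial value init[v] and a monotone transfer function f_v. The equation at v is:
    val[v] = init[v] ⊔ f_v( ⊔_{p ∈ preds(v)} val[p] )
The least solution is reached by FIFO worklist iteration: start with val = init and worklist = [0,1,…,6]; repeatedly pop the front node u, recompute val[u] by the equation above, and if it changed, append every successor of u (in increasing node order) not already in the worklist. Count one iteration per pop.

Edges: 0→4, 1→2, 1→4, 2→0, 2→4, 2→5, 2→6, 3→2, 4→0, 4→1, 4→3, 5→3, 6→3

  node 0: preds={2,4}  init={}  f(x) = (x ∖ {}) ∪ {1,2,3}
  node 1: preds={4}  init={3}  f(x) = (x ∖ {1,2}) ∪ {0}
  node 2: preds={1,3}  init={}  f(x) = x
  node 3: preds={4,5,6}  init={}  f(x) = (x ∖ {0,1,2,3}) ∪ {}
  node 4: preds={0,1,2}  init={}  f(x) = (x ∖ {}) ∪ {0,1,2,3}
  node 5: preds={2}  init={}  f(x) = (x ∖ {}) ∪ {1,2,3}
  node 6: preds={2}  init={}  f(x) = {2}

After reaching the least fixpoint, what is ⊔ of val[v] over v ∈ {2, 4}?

{0,1,2,3}

Iteration log — 11 steps:
  step 1. node 0  ⊔preds={}  new={1,2,3}  old={}  +wl: 
  step 2. node 1  ⊔preds={}  new={0,3}  old={3}  +wl: 
  step 3. node 2  ⊔preds={0,3}  new={0,3}  old={}  +wl: 0
  step 4. node 3  ⊔preds={}  new={}  stable
  step 5. node 4  ⊔preds={0,1,2,3}  new={0,1,2,3}  old={}  +wl: 1,3
  step 6. node 5  ⊔preds={0,3}  new={0,1,2,3}  old={}  +wl: 
  step 7. node 6  ⊔preds={0,3}  new={2}  old={}  +wl: 
  step 8. node 0  ⊔preds={0,1,2,3}  new={0,1,2,3}  old={1,2,3}  +wl: 4
  step 9. node 1  ⊔preds={0,1,2,3}  new={0,3}  stable
  step 10. node 3  ⊔preds={0,1,2,3}  new={}  stable
  step 11. node 4  ⊔preds={0,1,2,3}  new={0,1,2,3}  stable

Least fixpoint reached:
  node 0: {0,1,2,3}
  node 1: {0,3}
  node 2: {0,3}
  node 3: {}
  node 4: {0,1,2,3}
  node 5: {0,1,2,3}
  node 6: {2}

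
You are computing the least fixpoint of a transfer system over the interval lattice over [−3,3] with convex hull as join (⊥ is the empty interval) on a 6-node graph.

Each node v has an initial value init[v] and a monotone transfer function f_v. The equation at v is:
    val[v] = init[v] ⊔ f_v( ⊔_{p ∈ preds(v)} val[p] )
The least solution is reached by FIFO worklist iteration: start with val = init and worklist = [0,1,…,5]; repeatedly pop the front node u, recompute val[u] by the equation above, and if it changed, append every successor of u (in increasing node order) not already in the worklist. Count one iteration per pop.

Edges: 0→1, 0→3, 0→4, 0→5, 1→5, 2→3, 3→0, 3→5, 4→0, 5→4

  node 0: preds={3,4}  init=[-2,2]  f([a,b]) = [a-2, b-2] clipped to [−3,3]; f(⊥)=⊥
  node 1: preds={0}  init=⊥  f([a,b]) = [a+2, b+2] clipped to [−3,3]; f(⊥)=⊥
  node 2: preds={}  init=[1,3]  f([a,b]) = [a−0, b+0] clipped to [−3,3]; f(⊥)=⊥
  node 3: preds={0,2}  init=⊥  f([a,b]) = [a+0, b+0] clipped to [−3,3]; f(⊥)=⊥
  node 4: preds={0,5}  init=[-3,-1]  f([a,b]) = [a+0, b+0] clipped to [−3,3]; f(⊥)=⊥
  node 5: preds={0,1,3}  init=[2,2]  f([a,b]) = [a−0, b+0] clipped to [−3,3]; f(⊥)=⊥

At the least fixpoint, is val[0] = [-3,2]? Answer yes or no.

Iteration log — 9 steps:
  step 1. node 0  ⊔preds=[-3,-1]  new=[-3,2]  old=[-2,2]  +wl: 
  step 2. node 1  ⊔preds=[-3,2]  new=[-1,3]  old=⊥  +wl: 
  step 3. node 2  ⊔preds=⊥  new=[1,3]  stable
  step 4. node 3  ⊔preds=[-3,3]  new=[-3,3]  old=⊥  +wl: 0
  step 5. node 4  ⊔preds=[-3,2]  new=[-3,2]  old=[-3,-1]  +wl: 
  step 6. node 5  ⊔preds=[-3,3]  new=[-3,3]  old=[2,2]  +wl: 4
  step 7. node 0  ⊔preds=[-3,3]  new=[-3,2]  stable
  step 8. node 4  ⊔preds=[-3,3]  new=[-3,3]  old=[-3,2]  +wl: 0
  step 9. node 0  ⊔preds=[-3,3]  new=[-3,2]  stable

Least fixpoint reached:
  node 0: [-3,2]
  node 1: [-1,3]
  node 2: [1,3]
  node 3: [-3,3]
  node 4: [-3,3]
  node 5: [-3,3]

yes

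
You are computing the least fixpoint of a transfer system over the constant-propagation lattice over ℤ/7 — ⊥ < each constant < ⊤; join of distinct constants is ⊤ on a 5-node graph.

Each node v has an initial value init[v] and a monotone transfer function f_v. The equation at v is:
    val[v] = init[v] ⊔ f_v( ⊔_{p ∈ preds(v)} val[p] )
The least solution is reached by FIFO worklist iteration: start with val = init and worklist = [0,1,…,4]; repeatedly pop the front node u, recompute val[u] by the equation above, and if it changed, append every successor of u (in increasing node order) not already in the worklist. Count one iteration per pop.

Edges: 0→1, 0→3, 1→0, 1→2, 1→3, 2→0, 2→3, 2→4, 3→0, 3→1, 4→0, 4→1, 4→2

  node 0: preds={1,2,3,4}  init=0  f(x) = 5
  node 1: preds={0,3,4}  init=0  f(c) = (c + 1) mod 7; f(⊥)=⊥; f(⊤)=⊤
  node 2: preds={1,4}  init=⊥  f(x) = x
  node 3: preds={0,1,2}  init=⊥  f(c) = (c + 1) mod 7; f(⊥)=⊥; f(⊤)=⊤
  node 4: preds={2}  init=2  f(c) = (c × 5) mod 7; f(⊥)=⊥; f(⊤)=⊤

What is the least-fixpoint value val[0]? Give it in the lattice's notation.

Worklist (8 pops):
  #1 pop 0: in=⊤ → ⊤ (was 0); enqueue []
  #2 pop 1: in=⊤ → ⊤ (was 0); enqueue [0]
  #3 pop 2: in=⊤ → ⊤ (was ⊥); enqueue []
  #4 pop 3: in=⊤ → ⊤ (was ⊥); enqueue [1]
  #5 pop 4: in=⊤ → ⊤ (was 2); enqueue [2]
  #6 pop 0: in=⊤ → ⊤ (no change)
  #7 pop 1: in=⊤ → ⊤ (no change)
  #8 pop 2: in=⊤ → ⊤ (no change)

Fixpoint:
  val[0] = ⊤
  val[1] = ⊤
  val[2] = ⊤
  val[3] = ⊤
  val[4] = ⊤

⊤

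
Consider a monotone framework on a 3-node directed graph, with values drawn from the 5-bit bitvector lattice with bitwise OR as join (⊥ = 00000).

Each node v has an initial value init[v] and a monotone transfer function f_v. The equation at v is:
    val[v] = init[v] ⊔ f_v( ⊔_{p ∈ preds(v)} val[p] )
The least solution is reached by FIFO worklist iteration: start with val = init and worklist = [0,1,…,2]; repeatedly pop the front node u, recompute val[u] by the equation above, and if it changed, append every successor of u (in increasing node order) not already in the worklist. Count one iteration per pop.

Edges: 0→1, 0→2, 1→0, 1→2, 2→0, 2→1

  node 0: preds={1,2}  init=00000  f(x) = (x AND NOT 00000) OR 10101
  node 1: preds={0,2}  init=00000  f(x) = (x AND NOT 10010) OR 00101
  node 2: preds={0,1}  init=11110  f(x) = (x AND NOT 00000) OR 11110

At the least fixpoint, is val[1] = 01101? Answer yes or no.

Iteration log — 5 steps:
  step 1. node 0  ⊔preds=11110  new=11111  old=00000  +wl: 
  step 2. node 1  ⊔preds=11111  new=01101  old=00000  +wl: 0
  step 3. node 2  ⊔preds=11111  new=11111  old=11110  +wl: 1
  step 4. node 0  ⊔preds=11111  new=11111  stable
  step 5. node 1  ⊔preds=11111  new=01101  stable

Least fixpoint reached:
  node 0: 11111
  node 1: 01101
  node 2: 11111

yes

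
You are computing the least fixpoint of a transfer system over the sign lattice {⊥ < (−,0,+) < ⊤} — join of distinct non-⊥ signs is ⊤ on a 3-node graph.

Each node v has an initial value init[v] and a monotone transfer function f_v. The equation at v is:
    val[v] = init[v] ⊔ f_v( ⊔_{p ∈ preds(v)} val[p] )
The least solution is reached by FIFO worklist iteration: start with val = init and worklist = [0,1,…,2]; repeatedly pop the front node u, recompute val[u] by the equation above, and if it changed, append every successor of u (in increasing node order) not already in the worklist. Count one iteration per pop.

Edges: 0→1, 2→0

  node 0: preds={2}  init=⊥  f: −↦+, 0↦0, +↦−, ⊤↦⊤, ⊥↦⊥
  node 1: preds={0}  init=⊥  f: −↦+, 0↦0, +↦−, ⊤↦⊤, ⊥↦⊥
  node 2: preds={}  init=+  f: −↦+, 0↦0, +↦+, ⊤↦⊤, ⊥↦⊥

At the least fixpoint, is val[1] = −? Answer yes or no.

no

Trace (3 dequeues):
  [1] u=0 | in + | out − | prev ⊥ | push {}
  [2] u=1 | in − | out + | prev ⊥ | push {}
  [3] u=2 | in ⊥ | out + | ==

Converged values:
  [0] −
  [1] +
  [2] +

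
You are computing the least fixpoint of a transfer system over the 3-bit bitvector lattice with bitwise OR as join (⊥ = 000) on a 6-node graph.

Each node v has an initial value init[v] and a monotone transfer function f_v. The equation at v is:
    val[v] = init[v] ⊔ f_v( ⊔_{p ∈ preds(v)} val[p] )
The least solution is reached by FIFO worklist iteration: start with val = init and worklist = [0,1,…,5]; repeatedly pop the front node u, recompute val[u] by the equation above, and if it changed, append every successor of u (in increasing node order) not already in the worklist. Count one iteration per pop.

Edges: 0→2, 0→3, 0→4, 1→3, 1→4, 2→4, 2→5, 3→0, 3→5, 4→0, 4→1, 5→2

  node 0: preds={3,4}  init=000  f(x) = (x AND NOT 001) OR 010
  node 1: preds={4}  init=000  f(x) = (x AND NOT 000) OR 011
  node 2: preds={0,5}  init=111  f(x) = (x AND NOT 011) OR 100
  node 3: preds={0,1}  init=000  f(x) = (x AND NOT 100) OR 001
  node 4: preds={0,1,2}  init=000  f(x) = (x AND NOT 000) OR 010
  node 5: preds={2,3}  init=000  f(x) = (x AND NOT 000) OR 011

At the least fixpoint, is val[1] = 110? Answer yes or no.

no

Iteration log — 11 steps:
  step 1. node 0  ⊔preds=000  new=010  old=000  +wl: 
  step 2. node 1  ⊔preds=000  new=011  old=000  +wl: 
  step 3. node 2  ⊔preds=010  new=111  stable
  step 4. node 3  ⊔preds=011  new=011  old=000  +wl: 0
  step 5. node 4  ⊔preds=111  new=111  old=000  +wl: 1
  step 6. node 5  ⊔preds=111  new=111  old=000  +wl: 2
  step 7. node 0  ⊔preds=111  new=110  old=010  +wl: 3,4
  step 8. node 1  ⊔preds=111  new=111  old=011  +wl: 
  step 9. node 2  ⊔preds=111  new=111  stable
  step 10. node 3  ⊔preds=111  new=011  stable
  step 11. node 4  ⊔preds=111  new=111  stable

Least fixpoint reached:
  node 0: 110
  node 1: 111
  node 2: 111
  node 3: 011
  node 4: 111
  node 5: 111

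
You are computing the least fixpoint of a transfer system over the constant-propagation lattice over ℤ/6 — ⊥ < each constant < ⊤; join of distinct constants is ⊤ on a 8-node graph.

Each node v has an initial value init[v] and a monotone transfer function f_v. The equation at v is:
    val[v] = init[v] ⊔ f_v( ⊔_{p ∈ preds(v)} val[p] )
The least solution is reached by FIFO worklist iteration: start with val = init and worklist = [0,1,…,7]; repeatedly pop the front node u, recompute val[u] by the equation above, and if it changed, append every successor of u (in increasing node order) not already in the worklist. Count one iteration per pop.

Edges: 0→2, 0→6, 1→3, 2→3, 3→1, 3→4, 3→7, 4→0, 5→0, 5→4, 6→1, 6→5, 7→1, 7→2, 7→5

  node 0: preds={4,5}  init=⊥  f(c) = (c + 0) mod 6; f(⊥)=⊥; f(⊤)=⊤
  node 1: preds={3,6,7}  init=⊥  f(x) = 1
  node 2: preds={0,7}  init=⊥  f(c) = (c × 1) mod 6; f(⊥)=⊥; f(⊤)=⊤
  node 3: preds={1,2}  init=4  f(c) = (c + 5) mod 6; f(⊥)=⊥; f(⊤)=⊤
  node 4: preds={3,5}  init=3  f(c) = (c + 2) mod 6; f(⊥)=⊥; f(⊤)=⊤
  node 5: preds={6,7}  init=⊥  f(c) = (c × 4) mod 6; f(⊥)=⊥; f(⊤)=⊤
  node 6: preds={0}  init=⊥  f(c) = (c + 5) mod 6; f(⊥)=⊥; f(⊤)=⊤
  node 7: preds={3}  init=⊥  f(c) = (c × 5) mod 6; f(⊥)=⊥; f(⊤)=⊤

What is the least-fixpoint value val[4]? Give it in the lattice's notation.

⊤

Iteration log — 18 steps:
  step 1. node 0  ⊔preds=3  new=3  old=⊥  +wl: 
  step 2. node 1  ⊔preds=4  new=1  old=⊥  +wl: 
  step 3. node 2  ⊔preds=3  new=3  old=⊥  +wl: 
  step 4. node 3  ⊔preds=⊤  new=⊤  old=4  +wl: 1
  step 5. node 4  ⊔preds=⊤  new=⊤  old=3  +wl: 0
  step 6. node 5  ⊔preds=⊥  new=⊥  stable
  step 7. node 6  ⊔preds=3  new=2  old=⊥  +wl: 5
  step 8. node 7  ⊔preds=⊤  new=⊤  old=⊥  +wl: 2
  step 9. node 1  ⊔preds=⊤  new=1  stable
  step 10. node 0  ⊔preds=⊤  new=⊤  old=3  +wl: 6
  step 11. node 5  ⊔preds=⊤  new=⊤  old=⊥  +wl: 0,4
  step 12. node 2  ⊔preds=⊤  new=⊤  old=3  +wl: 3
  step 13. node 6  ⊔preds=⊤  new=⊤  old=2  +wl: 1,5
  step 14. node 0  ⊔preds=⊤  new=⊤  stable
  step 15. node 4  ⊔preds=⊤  new=⊤  stable
  step 16. node 3  ⊔preds=⊤  new=⊤  stable
  step 17. node 1  ⊔preds=⊤  new=1  stable
  step 18. node 5  ⊔preds=⊤  new=⊤  stable

Least fixpoint reached:
  node 0: ⊤
  node 1: 1
  node 2: ⊤
  node 3: ⊤
  node 4: ⊤
  node 5: ⊤
  node 6: ⊤
  node 7: ⊤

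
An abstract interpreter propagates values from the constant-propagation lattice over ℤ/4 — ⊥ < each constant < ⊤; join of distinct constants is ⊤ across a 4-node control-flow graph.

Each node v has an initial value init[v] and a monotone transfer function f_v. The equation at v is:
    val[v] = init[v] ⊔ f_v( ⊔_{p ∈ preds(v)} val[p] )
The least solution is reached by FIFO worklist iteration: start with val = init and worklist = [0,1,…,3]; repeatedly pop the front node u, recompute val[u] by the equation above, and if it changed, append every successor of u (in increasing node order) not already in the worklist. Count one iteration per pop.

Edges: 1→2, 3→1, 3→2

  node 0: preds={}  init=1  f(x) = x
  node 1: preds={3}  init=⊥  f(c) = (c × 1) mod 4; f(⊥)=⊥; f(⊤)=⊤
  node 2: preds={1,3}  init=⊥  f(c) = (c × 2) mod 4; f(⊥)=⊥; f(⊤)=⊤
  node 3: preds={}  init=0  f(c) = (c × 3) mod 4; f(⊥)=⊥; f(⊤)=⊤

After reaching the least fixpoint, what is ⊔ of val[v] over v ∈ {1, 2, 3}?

0

Iteration log — 4 steps:
  step 1. node 0  ⊔preds=⊥  new=1  stable
  step 2. node 1  ⊔preds=0  new=0  old=⊥  +wl: 
  step 3. node 2  ⊔preds=0  new=0  old=⊥  +wl: 
  step 4. node 3  ⊔preds=⊥  new=0  stable

Least fixpoint reached:
  node 0: 1
  node 1: 0
  node 2: 0
  node 3: 0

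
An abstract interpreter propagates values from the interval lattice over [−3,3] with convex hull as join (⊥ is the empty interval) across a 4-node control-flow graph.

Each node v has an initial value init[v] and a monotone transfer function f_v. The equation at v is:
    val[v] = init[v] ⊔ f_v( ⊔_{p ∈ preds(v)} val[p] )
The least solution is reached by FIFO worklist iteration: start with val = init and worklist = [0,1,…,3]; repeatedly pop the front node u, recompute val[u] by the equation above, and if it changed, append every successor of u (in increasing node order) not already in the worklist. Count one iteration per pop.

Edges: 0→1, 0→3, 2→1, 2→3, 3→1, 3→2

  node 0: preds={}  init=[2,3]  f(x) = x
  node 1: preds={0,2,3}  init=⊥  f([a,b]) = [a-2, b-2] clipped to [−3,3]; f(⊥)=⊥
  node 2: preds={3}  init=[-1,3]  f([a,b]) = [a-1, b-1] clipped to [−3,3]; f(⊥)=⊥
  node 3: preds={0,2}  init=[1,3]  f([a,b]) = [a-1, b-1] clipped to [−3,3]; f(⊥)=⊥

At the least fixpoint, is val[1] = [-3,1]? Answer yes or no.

Worklist (10 pops):
  #1 pop 0: in=⊥ → [2,3] (no change)
  #2 pop 1: in=[-1,3] → [-3,1] (was ⊥); enqueue []
  #3 pop 2: in=[1,3] → [-1,3] (no change)
  #4 pop 3: in=[-1,3] → [-2,3] (was [1,3]); enqueue [1,2]
  #5 pop 1: in=[-2,3] → [-3,1] (no change)
  #6 pop 2: in=[-2,3] → [-3,3] (was [-1,3]); enqueue [1,3]
  #7 pop 1: in=[-3,3] → [-3,1] (no change)
  #8 pop 3: in=[-3,3] → [-3,3] (was [-2,3]); enqueue [1,2]
  #9 pop 1: in=[-3,3] → [-3,1] (no change)
  #10 pop 2: in=[-3,3] → [-3,3] (no change)

Fixpoint:
  val[0] = [2,3]
  val[1] = [-3,1]
  val[2] = [-3,3]
  val[3] = [-3,3]

yes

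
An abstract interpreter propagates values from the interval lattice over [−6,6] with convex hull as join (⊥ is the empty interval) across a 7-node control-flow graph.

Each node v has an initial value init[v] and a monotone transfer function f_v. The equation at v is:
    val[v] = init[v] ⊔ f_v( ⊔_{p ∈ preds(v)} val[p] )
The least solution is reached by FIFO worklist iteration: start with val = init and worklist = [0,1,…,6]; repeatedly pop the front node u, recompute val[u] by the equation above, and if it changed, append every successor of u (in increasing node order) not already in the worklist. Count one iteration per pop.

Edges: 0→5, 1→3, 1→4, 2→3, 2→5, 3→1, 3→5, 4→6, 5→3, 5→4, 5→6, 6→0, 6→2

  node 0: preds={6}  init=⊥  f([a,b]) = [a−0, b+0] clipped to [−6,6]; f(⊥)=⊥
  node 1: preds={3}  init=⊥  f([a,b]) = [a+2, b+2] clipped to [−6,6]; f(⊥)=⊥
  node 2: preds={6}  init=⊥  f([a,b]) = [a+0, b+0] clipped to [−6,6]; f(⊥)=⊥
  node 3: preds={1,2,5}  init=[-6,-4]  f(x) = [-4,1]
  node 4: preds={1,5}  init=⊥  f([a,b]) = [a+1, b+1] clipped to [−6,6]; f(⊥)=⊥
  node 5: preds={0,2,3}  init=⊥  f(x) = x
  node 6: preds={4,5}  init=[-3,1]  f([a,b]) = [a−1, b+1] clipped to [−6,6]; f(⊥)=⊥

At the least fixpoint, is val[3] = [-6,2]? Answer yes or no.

Iteration log — 29 steps:
  step 1. node 0  ⊔preds=[-3,1]  new=[-3,1]  old=⊥  +wl: 
  step 2. node 1  ⊔preds=[-6,-4]  new=[-4,-2]  old=⊥  +wl: 
  step 3. node 2  ⊔preds=[-3,1]  new=[-3,1]  old=⊥  +wl: 
  step 4. node 3  ⊔preds=[-4,1]  new=[-6,1]  old=[-6,-4]  +wl: 1
  step 5. node 4  ⊔preds=[-4,-2]  new=[-3,-1]  old=⊥  +wl: 
  step 6. node 5  ⊔preds=[-6,1]  new=[-6,1]  old=⊥  +wl: 3,4
  step 7. node 6  ⊔preds=[-6,1]  new=[-6,2]  old=[-3,1]  +wl: 0,2
  step 8. node 1  ⊔preds=[-6,1]  new=[-4,3]  old=[-4,-2]  +wl: 
  step 9. node 3  ⊔preds=[-6,3]  new=[-6,1]  stable
  step 10. node 4  ⊔preds=[-6,3]  new=[-5,4]  old=[-3,-1]  +wl: 6
  step 11. node 0  ⊔preds=[-6,2]  new=[-6,2]  old=[-3,1]  +wl: 5
  step 12. node 2  ⊔preds=[-6,2]  new=[-6,2]  old=[-3,1]  +wl: 3
  step 13. node 6  ⊔preds=[-6,4]  new=[-6,5]  old=[-6,2]  +wl: 0,2
  step 14. node 5  ⊔preds=[-6,2]  new=[-6,2]  old=[-6,1]  +wl: 4,6
  step 15. node 3  ⊔preds=[-6,3]  new=[-6,1]  stable
  step 16. node 0  ⊔preds=[-6,5]  new=[-6,5]  old=[-6,2]  +wl: 5
  step 17. node 2  ⊔preds=[-6,5]  new=[-6,5]  old=[-6,2]  +wl: 3
  step 18. node 4  ⊔preds=[-6,3]  new=[-5,4]  stable
  step 19. node 6  ⊔preds=[-6,4]  new=[-6,5]  stable
  step 20. node 5  ⊔preds=[-6,5]  new=[-6,5]  old=[-6,2]  +wl: 4,6
  step 21. node 3  ⊔preds=[-6,5]  new=[-6,1]  stable
  step 22. node 4  ⊔preds=[-6,5]  new=[-5,6]  old=[-5,4]  +wl: 
  step 23. node 6  ⊔preds=[-6,6]  new=[-6,6]  old=[-6,5]  +wl: 0,2
  step 24. node 0  ⊔preds=[-6,6]  new=[-6,6]  old=[-6,5]  +wl: 5
  step 25. node 2  ⊔preds=[-6,6]  new=[-6,6]  old=[-6,5]  +wl: 3
  step 26. node 5  ⊔preds=[-6,6]  new=[-6,6]  old=[-6,5]  +wl: 4,6
  step 27. node 3  ⊔preds=[-6,6]  new=[-6,1]  stable
  step 28. node 4  ⊔preds=[-6,6]  new=[-5,6]  stable
  step 29. node 6  ⊔preds=[-6,6]  new=[-6,6]  stable

Least fixpoint reached:
  node 0: [-6,6]
  node 1: [-4,3]
  node 2: [-6,6]
  node 3: [-6,1]
  node 4: [-5,6]
  node 5: [-6,6]
  node 6: [-6,6]

no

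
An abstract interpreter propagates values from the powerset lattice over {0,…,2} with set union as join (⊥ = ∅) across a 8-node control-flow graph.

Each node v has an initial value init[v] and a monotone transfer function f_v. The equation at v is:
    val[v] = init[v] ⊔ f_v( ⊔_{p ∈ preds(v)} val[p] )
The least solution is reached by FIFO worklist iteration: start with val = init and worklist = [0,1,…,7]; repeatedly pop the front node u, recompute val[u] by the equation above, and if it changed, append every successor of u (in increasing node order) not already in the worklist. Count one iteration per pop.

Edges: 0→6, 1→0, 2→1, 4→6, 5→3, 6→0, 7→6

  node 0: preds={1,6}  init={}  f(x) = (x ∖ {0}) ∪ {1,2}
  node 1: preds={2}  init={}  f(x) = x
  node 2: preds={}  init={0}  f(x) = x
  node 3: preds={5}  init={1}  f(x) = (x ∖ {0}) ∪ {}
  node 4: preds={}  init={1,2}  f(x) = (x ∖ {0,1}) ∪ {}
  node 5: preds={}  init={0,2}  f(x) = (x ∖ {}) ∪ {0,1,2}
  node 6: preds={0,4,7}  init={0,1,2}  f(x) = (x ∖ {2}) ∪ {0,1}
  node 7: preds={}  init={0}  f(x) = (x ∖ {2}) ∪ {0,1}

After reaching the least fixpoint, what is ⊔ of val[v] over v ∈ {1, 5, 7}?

{0,1,2}

Trace (11 dequeues):
  [1] u=0 | in {0,1,2} | out {1,2} | prev {} | push {}
  [2] u=1 | in {0} | out {0} | prev {} | push {0}
  [3] u=2 | in {} | out {0} | ==
  [4] u=3 | in {0,2} | out {1,2} | prev {1} | push {}
  [5] u=4 | in {} | out {1,2} | ==
  [6] u=5 | in {} | out {0,1,2} | prev {0,2} | push {3}
  [7] u=6 | in {0,1,2} | out {0,1,2} | ==
  [8] u=7 | in {} | out {0,1} | prev {0} | push {6}
  [9] u=0 | in {0,1,2} | out {1,2} | ==
  [10] u=3 | in {0,1,2} | out {1,2} | ==
  [11] u=6 | in {0,1,2} | out {0,1,2} | ==

Converged values:
  [0] {1,2}
  [1] {0}
  [2] {0}
  [3] {1,2}
  [4] {1,2}
  [5] {0,1,2}
  [6] {0,1,2}
  [7] {0,1}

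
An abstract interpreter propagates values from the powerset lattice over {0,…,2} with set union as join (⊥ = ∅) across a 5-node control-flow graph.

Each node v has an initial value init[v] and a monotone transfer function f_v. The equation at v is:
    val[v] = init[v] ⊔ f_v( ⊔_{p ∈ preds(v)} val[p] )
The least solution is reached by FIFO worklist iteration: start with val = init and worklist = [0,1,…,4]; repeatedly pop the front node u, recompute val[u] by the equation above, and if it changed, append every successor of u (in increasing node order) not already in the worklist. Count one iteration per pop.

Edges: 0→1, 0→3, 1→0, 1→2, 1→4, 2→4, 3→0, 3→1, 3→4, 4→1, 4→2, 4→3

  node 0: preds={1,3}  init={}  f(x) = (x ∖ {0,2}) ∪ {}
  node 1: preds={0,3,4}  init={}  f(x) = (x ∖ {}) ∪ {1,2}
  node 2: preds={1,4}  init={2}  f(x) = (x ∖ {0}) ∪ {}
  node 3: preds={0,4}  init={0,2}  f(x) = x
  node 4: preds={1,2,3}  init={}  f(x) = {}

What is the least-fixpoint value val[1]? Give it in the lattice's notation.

{0,1,2}

Worklist (11 pops):
  #1 pop 0: in={0,2} → {} (no change)
  #2 pop 1: in={0,2} → {0,1,2} (was {}); enqueue [0]
  #3 pop 2: in={0,1,2} → {1,2} (was {2}); enqueue []
  #4 pop 3: in={} → {0,2} (no change)
  #5 pop 4: in={0,1,2} → {} (no change)
  #6 pop 0: in={0,1,2} → {1} (was {}); enqueue [1,3]
  #7 pop 1: in={0,1,2} → {0,1,2} (no change)
  #8 pop 3: in={1} → {0,1,2} (was {0,2}); enqueue [0,1,4]
  #9 pop 0: in={0,1,2} → {1} (no change)
  #10 pop 1: in={0,1,2} → {0,1,2} (no change)
  #11 pop 4: in={0,1,2} → {} (no change)

Fixpoint:
  val[0] = {1}
  val[1] = {0,1,2}
  val[2] = {1,2}
  val[3] = {0,1,2}
  val[4] = {}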